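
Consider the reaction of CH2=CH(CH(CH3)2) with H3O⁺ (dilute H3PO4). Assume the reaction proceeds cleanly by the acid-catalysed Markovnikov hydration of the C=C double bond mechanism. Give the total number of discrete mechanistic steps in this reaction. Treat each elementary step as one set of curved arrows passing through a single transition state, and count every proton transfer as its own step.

Step 1: The π electrons of the C=C bond attack a proton of H3O⁺; Markovnikov addition places the new C–H on the less-substituted alkene carbon, so the positive charge ends up on the more-substituted carbon — a secondary carbocation. H2O is released.
Step 2: A 1,2-hydride shift from the adjacent isopropyl carbon moves the positive charge from the secondary centre to an adjacent carbon, generating a more stable tertiary carbocation.
Step 3: Water acts as the nucleophile: an oxygen lone pair bonds to the cationic carbon, giving an oxonium-ion intermediate.
Step 4: Deprotonation of the oxonium ion by a water molecule delivers the neutral alcohol and regenerates the acid catalyst.
Total: 4 elementary steps.

4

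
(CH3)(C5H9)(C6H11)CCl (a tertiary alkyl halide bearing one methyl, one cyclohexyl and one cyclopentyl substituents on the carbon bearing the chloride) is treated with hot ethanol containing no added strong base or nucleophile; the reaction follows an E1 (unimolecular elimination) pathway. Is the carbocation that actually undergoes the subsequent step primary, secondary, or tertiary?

Step 1: Ionisation: the C–Cl σ-bond cleaves heterolytically; both bonding electrons depart with Cl⁻, leaving a tertiary carbocation at the α-carbon.
No single 1,2-shift to an adjacent carbon would give a more-substituted cation, so no rearrangement occurs.

tertiary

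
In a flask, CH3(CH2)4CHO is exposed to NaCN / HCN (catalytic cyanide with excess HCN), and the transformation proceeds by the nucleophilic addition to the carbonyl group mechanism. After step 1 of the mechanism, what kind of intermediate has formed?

tetrahedral alkoxide intermediate

Step 1: A lone pair / filled orbital on CN⁻ attacks the electrophilic carbonyl carbon; the π(C=O) electrons shift onto oxygen, producing a tetrahedral alkoxide intermediate.
After step 1 the species present is a tetrahedral alkoxide intermediate.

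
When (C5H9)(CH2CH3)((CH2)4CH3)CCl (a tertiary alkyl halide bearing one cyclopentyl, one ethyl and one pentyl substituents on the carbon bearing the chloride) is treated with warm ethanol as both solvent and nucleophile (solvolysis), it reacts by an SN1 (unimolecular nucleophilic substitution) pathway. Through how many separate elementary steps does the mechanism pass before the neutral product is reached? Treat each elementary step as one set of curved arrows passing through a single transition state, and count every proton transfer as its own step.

Step 1: The C–Cl bond breaks with both electrons going to the chloride; Cl⁻ leaves and a tertiary carbocation remains.
(No 1,2-shift: no single shift to an adjacent carbon would give a more stable cation.)
Step 2: CH3CH2OH donates an oxygen lone pair into the empty p orbital of the cation, giving a protonated ether (an oxonium ion).
Step 3: Deprotonation of the oxonium oxygen by solvent ethanol yields the neutral ether.
Total: 3 elementary steps.

3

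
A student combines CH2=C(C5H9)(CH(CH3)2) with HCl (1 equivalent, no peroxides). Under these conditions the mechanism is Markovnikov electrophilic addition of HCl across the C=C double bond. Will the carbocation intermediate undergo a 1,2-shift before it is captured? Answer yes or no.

no

The first-formed carbocation is tertiary.
No single 1,2-shift to an adjacent carbon would produce a more-substituted cation than the one already present, so no rearrangement occurs.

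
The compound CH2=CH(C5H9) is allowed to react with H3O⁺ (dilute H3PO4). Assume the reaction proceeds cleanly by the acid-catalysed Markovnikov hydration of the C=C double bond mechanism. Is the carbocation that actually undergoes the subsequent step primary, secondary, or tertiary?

Step 1: Protonation of the alkene by H3O⁺: the π bond acts as the nucleophile and picks up H⁺, giving the more stable (Markovnikov) secondary carbocation. H2O is released.
Step 2: A hydride (H with its bonding pair) migrates from the adjacent cyclopentyl carbon to the cationic centre — a 1,2-hydride shift — upgrading the secondary cation to a tertiary one.
The cation rearranges from secondary to tertiary via a 1,2-hydride shift from the adjacent cyclopentyl carbon; the tertiary cation is what reacts next.

tertiary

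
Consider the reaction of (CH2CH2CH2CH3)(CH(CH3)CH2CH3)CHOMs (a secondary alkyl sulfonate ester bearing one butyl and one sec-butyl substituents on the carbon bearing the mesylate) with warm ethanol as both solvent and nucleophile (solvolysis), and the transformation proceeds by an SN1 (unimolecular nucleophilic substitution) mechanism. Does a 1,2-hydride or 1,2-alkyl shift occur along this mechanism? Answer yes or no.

The first-formed carbocation is secondary.
The adjacent sec-butyl carbon already bears 2 other carbon substituents and has a hydrogen to migrate; after a 1,2-hydride shift from that carbon the positive charge sits on a tertiary centre.
Tertiary is more stable than secondary, so the shift occurs.

yes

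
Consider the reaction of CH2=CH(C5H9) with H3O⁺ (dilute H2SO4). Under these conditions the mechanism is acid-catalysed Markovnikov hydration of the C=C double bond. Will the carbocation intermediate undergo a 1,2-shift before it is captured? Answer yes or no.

yes

The first-formed carbocation is secondary.
The adjacent cyclopentyl carbon already bears 2 other carbon substituents and has a hydrogen to migrate; after a 1,2-hydride shift from that carbon the positive charge sits on a tertiary centre.
Tertiary is more stable than secondary, so the shift occurs.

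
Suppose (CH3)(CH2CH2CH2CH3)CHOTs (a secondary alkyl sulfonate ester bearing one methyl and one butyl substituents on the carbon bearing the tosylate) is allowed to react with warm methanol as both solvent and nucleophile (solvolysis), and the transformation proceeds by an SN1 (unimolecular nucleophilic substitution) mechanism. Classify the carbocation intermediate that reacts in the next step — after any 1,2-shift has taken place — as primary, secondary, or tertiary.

secondary

Step 1: Ionisation: the C–O σ-bond cleaves heterolytically; both bonding electrons depart with TsO⁻, leaving a secondary carbocation at the α-carbon.
No single 1,2-shift to an adjacent carbon would give a more-substituted cation, so no rearrangement occurs.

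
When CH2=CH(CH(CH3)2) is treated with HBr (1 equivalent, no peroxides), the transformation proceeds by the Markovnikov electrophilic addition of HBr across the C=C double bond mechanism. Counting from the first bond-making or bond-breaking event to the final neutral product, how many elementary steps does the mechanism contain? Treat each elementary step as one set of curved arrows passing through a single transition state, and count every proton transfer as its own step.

Step 1: Electrophilic addition begins with the π(C=C) electrons forming a bond to the proton of HBr. Following Markovnikov's rule, the resulting cation is secondary. The H–Br bond breaks heterolytically, releasing Br⁻.
Step 2: A hydride (H with its bonding pair) migrates from the adjacent isopropyl carbon to the cationic centre — a 1,2-hydride shift — upgrading the secondary cation to a tertiary one.
Step 3: Br⁻ captures the cation: a lone pair on Br⁻ fills the empty p orbital, producing the alkyl halide product.
Total: 3 elementary steps.

3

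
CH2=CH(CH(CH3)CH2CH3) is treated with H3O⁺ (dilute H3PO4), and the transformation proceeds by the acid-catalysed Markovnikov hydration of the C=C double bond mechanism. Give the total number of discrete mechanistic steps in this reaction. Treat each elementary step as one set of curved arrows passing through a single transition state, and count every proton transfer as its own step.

Step 1: Electrophilic addition begins with the π(C=C) electrons forming a bond to the proton of H3O⁺. Following Markovnikov's rule, the resulting cation is secondary. H2O is released.
Step 2: Carbocation rearrangement: a 1,2-hydride shift from the adjacent sec-butyl carbon converts the initially-formed secondary cation into the more stable tertiary cation.
Step 3: Nucleophilic capture of the cation by H2O produces the protonated alcohol (an oxonium ion).
Step 4: Proton transfer from the O–H of the oxonium ion to H2O completes the catalytic cycle and yields the alcohol.
Total: 4 elementary steps.

4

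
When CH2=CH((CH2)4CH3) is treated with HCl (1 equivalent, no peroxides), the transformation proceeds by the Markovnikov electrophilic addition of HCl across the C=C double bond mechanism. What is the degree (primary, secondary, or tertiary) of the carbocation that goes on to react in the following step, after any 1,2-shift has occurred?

Step 1: The π electrons of the C=C bond attack a proton of HCl; Markovnikov addition places the new C–H on the less-substituted alkene carbon, so the positive charge ends up on the more-substituted carbon — a secondary carbocation. The H–Cl bond breaks heterolytically, releasing Cl⁻.
No single 1,2-shift to an adjacent carbon would give a more-substituted cation, so no rearrangement occurs.

secondary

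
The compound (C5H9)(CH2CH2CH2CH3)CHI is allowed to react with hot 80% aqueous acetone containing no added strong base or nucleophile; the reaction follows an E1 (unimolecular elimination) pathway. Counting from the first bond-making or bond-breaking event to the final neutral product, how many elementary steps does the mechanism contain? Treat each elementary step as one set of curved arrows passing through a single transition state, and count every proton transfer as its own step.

3

Step 1: Unassisted departure of I⁻ (taking the C–I bonding pair) generates a secondary carbocation.
Step 2: Carbocation rearrangement: a 1,2-hydride shift from the adjacent cyclopentyl carbon converts the initially-formed secondary cation into the more stable tertiary cation.
Step 3: A water molecule (solvent) deprotonates a β-carbon; as the C–H bond breaks, those electrons form the new alkene π bond.
Total: 3 elementary steps.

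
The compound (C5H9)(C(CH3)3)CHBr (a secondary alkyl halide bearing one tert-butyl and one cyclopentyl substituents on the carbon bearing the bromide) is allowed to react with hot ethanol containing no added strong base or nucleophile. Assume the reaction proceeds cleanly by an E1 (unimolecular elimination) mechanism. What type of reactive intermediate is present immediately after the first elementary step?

Step 1: The C–Br bond breaks with both electrons going to the bromide; Br⁻ leaves and a secondary carbocation remains.
After step 1 the species present is a secondary carbocation.

secondary carbocation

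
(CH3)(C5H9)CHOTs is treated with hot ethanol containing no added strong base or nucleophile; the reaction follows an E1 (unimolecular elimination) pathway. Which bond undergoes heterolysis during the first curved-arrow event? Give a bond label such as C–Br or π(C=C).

C–O

Step 1: The C–O bond breaks with both electrons going to the tosylate; TsO⁻ leaves and a secondary carbocation remains.
The bond broken in this step is the C–O bond.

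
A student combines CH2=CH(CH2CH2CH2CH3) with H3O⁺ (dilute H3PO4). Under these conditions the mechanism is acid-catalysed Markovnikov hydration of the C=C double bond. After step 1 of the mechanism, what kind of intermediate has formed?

Step 1: Electrophilic addition begins with the π(C=C) electrons forming a bond to the proton of H3O⁺. Following Markovnikov's rule, the resulting cation is secondary. H2O is released.
After step 1 the species present is a secondary carbocation.

secondary carbocation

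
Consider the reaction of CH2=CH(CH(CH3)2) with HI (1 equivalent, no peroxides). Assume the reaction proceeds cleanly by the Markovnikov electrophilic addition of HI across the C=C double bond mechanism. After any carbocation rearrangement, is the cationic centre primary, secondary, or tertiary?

tertiary

Step 1: Electrophilic addition begins with the π(C=C) electrons forming a bond to the proton of HI. Following Markovnikov's rule, the resulting cation is secondary. The H–I bond breaks heterolytically, releasing I⁻.
Step 2: A hydride (H with its bonding pair) migrates from the adjacent isopropyl carbon to the cationic centre — a 1,2-hydride shift — upgrading the secondary cation to a tertiary one.
The cation rearranges from secondary to tertiary via a 1,2-hydride shift from the adjacent isopropyl carbon; the tertiary cation is what reacts next.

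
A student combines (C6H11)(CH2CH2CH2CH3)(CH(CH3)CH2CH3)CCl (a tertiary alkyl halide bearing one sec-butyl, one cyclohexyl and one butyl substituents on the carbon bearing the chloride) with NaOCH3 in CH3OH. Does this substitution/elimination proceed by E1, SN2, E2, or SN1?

Conditions: a strong base with a tertiary substrate bearing a β-hydrogen.
These conditions are the textbook signature of the E2 pathway.
A strong (often hindered) base removes a β-H in concert with loss of the leaving group — bimolecular elimination.

E2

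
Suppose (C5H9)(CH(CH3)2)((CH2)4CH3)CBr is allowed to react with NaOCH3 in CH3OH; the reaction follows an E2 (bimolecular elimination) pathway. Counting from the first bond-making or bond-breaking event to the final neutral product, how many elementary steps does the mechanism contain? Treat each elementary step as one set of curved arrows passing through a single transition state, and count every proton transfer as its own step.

1

Step 1: The strong base CH3O⁻ removes a β-hydrogen; in the same concerted event the electrons of the breaking C–H bond form the new π(C=C) bond and the C–Br σ-bond breaks, expelling Br⁻. Anti-periplanar geometry; one transition state.
Total: 1 elementary step.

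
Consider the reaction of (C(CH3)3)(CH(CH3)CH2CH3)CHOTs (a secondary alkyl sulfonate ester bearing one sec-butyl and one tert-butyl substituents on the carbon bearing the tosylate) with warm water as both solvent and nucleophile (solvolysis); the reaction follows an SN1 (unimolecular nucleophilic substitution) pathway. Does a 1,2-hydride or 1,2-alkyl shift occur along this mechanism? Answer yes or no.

The first-formed carbocation is secondary.
The adjacent sec-butyl carbon already bears 2 other carbon substituents and has a hydrogen to migrate; after a 1,2-hydride shift from that carbon the positive charge sits on a tertiary centre.
Tertiary is more stable than secondary, so the shift occurs.

yes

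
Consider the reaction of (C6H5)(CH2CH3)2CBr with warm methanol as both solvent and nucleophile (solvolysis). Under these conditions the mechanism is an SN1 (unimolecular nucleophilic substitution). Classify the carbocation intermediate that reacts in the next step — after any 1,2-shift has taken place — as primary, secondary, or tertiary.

tertiary

Step 1: Unassisted departure of Br⁻ (taking the C–Br bonding pair) generates a tertiary carbocation.
No single 1,2-shift to an adjacent carbon would give a more-substituted cation, so no rearrangement occurs.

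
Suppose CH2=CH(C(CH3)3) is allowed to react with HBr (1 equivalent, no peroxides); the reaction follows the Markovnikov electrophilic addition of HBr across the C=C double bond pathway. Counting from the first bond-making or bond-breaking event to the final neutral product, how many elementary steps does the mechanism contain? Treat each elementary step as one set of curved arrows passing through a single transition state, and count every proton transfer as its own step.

Step 1: The π electrons of the C=C bond attack a proton of HBr; Markovnikov addition places the new C–H on the less-substituted alkene carbon, so the positive charge ends up on the more-substituted carbon — a secondary carbocation. The H–Br bond breaks heterolytically, releasing Br⁻.
Step 2: A 1,2-methyl shift from the adjacent tert-butyl carbon moves the positive charge from the secondary centre to an adjacent carbon, generating a more stable tertiary carbocation.
Step 3: Br⁻ captures the cation: a lone pair on Br⁻ fills the empty p orbital, producing the alkyl halide product.
Total: 3 elementary steps.

3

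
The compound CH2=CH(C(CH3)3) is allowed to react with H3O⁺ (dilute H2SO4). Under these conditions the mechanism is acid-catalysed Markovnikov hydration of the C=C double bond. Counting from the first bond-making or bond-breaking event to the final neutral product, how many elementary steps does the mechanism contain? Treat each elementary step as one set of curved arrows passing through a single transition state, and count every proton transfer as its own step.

Step 1: Electrophilic addition begins with the π(C=C) electrons forming a bond to the proton of H3O⁺. Following Markovnikov's rule, the resulting cation is secondary. H2O is released.
Step 2: A methyl group with its bonding pair migrates from the adjacent tert-butyl carbon to the cationic centre — a 1,2-methyl shift — upgrading the secondary cation to a tertiary one.
Step 3: A lone pair on the oxygen of H2O attacks the carbocation, forming a C–O bond and an oxonium ion (a protonated alcohol).
Step 4: Deprotonation of the oxonium ion by a water molecule delivers the neutral alcohol and regenerates the acid catalyst.
Total: 4 elementary steps.

4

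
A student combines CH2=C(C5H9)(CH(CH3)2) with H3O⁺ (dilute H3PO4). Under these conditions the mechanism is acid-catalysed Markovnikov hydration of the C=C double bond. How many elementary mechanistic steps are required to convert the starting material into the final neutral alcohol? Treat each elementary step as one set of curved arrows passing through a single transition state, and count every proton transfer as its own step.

3

Step 1: Electrophilic addition begins with the π(C=C) electrons forming a bond to the proton of H3O⁺. Following Markovnikov's rule, the resulting cation is tertiary. H2O is released.
(No 1,2-shift: no single shift to an adjacent carbon would give a more stable cation.)
Step 2: A lone pair on the oxygen of H2O attacks the carbocation, forming a C–O bond and an oxonium ion (a protonated alcohol).
Step 3: Deprotonation of the oxonium ion by a water molecule delivers the neutral alcohol and regenerates the acid catalyst.
Total: 3 elementary steps.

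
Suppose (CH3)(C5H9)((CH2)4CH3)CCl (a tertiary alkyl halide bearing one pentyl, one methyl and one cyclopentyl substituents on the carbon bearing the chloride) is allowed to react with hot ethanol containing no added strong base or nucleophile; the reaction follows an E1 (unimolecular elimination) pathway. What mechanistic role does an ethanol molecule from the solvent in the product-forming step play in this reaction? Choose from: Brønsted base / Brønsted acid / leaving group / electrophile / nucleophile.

Step 2: Loss of a β-proton to an ethanol molecule of the solvent: the C–H bonding pair collapses toward the cationic carbon to form the C=C π bond, yielding the alkene.
An ethanol molecule from the solvent in the product-forming step accepts a proton in a proton-transfer step — a Brønsted base.

Brønsted base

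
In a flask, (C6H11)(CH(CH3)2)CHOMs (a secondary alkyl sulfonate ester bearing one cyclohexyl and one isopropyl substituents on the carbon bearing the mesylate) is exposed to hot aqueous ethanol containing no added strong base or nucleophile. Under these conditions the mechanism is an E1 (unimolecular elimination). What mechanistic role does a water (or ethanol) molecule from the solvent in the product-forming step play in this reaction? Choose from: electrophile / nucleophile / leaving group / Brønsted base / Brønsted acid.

Brønsted base

Step 3: A weak base (a water (or ethanol) molecule from the solvent) removes a proton from a carbon adjacent to the cationic centre; the electrons of that C–H bond become the new π(C=C) bond, giving the alkene.
A water (or ethanol) molecule from the solvent in the product-forming step accepts a proton in a proton-transfer step — a Brønsted base.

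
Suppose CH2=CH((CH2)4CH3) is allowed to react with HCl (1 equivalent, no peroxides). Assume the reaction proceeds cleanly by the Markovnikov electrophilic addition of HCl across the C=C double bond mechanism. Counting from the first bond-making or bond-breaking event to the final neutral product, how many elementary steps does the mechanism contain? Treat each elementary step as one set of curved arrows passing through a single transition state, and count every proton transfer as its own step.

2

Step 1: Protonation of the alkene by HCl: the π bond acts as the nucleophile and picks up H⁺, giving the more stable (Markovnikov) secondary carbocation. The H–Cl bond breaks heterolytically, releasing Cl⁻.
(No 1,2-shift: no single shift to an adjacent carbon would give a more stable cation.)
Step 2: Nucleophilic attack by Cl⁻ on the carbocation completes the addition, giving R–Cl.
Total: 2 elementary steps.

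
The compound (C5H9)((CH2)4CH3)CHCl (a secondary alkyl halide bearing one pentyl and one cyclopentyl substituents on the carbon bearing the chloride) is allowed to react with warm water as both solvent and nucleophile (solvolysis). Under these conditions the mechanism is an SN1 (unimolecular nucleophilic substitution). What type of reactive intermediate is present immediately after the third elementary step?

oxonium ion

Step 1: Ionisation: the C–Cl σ-bond cleaves heterolytically; both bonding electrons depart with Cl⁻, leaving a secondary carbocation at the α-carbon.
Step 2: Carbocation rearrangement: a 1,2-hydride shift from the adjacent cyclopentyl carbon converts the initially-formed secondary cation into the more stable tertiary cation.
Step 3: Nucleophilic capture: the oxygen of H2O bonds to the cationic carbon, producing an oxonium-ion intermediate.
After step 3 the species present is an oxonium ion.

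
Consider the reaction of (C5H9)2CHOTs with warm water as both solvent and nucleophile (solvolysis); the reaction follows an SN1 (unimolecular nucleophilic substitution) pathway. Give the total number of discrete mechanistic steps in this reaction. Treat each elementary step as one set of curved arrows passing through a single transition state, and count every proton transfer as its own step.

Step 1: Rate-determining heterolysis of the C–O bond gives TsO⁻ and a secondary carbocation.
Step 2: A hydride (H with its bonding pair) migrates from the adjacent cyclopentyl carbon to the cationic centre — a 1,2-hydride shift — upgrading the secondary cation to a tertiary one.
Step 3: Nucleophilic capture: the oxygen of H2O bonds to the cationic carbon, producing an oxonium-ion intermediate.
Step 4: A second solvent molecule removes the proton on oxygen, giving the neutral alcohol product.
Total: 4 elementary steps.

4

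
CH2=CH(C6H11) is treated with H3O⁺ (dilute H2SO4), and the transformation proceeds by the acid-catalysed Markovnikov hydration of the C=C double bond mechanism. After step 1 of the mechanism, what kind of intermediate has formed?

secondary carbocation

Step 1: Electrophilic addition begins with the π(C=C) electrons forming a bond to the proton of H3O⁺. Following Markovnikov's rule, the resulting cation is secondary. H2O is released.
After step 1 the species present is a secondary carbocation.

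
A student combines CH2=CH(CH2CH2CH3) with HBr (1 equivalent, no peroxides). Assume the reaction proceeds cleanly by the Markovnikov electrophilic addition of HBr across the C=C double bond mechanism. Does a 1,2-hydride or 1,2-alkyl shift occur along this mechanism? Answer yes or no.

The first-formed carbocation is secondary.
No single 1,2-shift to an adjacent carbon would produce a more-substituted cation than the one already present, so no rearrangement occurs.

no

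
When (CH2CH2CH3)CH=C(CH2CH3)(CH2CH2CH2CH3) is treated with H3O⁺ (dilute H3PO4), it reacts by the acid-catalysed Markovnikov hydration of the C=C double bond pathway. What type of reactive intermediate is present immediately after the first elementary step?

tertiary carbocation

Step 1: The π electrons of the C=C bond attack a proton of H3O⁺; Markovnikov addition places the new C–H on the less-substituted alkene carbon, so the positive charge ends up on the more-substituted carbon — a tertiary carbocation. H2O is released.
After step 1 the species present is a tertiary carbocation.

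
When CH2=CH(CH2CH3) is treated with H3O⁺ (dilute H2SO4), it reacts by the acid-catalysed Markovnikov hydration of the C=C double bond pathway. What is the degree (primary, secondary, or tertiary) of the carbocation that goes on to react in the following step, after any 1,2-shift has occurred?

secondary

Step 1: Electrophilic addition begins with the π(C=C) electrons forming a bond to the proton of H3O⁺. Following Markovnikov's rule, the resulting cation is secondary. H2O is released.
No single 1,2-shift to an adjacent carbon would give a more-substituted cation, so no rearrangement occurs.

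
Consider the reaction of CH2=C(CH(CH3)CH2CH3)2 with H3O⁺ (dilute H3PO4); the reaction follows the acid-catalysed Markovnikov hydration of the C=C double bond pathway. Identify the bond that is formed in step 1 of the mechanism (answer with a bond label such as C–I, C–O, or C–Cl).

C–H

Step 1: The π electrons of the C=C bond attack a proton of H3O⁺; Markovnikov addition places the new C–H on the less-substituted alkene carbon, so the positive charge ends up on the more-substituted carbon — a tertiary carbocation. H2O is released.
The bond formed in this step is the C–H bond.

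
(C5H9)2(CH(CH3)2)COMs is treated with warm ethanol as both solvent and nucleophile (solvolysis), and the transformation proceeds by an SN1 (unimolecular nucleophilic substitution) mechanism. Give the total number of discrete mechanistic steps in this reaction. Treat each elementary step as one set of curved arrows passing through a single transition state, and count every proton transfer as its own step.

Step 1: Unassisted departure of MsO⁻ (taking the C–O bonding pair) generates a tertiary carbocation.
(No 1,2-shift: no single shift to an adjacent carbon would give a more stable cation.)
Step 2: A lone pair on the oxygen of CH3CH2OH attacks the carbocation, forming a new C–O σ-bond and an oxonium ion.
Step 3: Proton transfer from the O–H of the oxonium ion to a solvent molecule delivers the neutral ether.
Total: 3 elementary steps.

3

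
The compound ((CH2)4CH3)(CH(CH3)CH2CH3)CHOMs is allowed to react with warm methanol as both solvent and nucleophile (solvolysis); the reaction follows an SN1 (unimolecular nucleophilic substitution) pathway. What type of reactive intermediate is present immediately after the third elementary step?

oxonium ion

Step 1: Unassisted departure of MsO⁻ (taking the C–O bonding pair) generates a secondary carbocation.
Step 2: A 1,2-hydride shift from the adjacent sec-butyl carbon moves the positive charge from the secondary centre to an adjacent carbon, generating a more stable tertiary carbocation.
Step 3: A lone pair on the oxygen of CH3OH attacks the carbocation, forming a new C–O σ-bond and an oxonium ion.
After step 3 the species present is an oxonium ion.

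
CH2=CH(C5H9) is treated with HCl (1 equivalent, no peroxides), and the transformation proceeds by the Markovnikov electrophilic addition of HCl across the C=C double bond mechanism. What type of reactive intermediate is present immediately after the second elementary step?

tertiary carbocation

Step 1: The π electrons of the C=C bond attack a proton of HCl; Markovnikov addition places the new C–H on the less-substituted alkene carbon, so the positive charge ends up on the more-substituted carbon — a secondary carbocation. The H–Cl bond breaks heterolytically, releasing Cl⁻.
Step 2: A 1,2-hydride shift from the adjacent cyclopentyl carbon moves the positive charge from the secondary centre to an adjacent carbon, generating a more stable tertiary carbocation.
After step 2 the species present is a tertiary carbocation.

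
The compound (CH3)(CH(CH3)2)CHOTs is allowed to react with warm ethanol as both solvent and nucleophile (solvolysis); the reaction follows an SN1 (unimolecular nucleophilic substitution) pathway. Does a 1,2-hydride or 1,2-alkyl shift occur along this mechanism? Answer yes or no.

yes

The first-formed carbocation is secondary.
The adjacent isopropyl carbon already bears 2 other carbon substituents and has a hydrogen to migrate; after a 1,2-hydride shift from that carbon the positive charge sits on a tertiary centre.
Tertiary is more stable than secondary, so the shift occurs.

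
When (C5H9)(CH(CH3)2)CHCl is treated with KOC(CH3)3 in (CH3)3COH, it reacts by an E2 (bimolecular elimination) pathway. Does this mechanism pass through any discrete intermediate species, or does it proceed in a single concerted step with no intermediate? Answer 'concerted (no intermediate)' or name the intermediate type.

The strong base (CH3)3CO⁻ removes a β-hydrogen; in the same concerted event the electrons of the breaking C–H bond form the new π(C=C) bond and the C–Cl σ-bond breaks, expelling Cl⁻. Anti-periplanar geometry; one transition state.
All bond changes occur in one transition state; no discrete intermediate is formed.

concerted (no intermediate)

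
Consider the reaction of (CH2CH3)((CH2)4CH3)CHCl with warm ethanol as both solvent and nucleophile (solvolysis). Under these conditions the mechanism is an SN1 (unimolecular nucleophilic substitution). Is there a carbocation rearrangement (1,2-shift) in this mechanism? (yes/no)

no

The first-formed carbocation is secondary.
No single 1,2-shift to an adjacent carbon would produce a more-substituted cation than the one already present, so no rearrangement occurs.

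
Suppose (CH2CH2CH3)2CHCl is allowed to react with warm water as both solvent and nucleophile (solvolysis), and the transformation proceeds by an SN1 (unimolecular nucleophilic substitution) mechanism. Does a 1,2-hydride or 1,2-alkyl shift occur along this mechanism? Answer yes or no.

The first-formed carbocation is secondary.
No single 1,2-shift to an adjacent carbon would produce a more-substituted cation than the one already present, so no rearrangement occurs.

no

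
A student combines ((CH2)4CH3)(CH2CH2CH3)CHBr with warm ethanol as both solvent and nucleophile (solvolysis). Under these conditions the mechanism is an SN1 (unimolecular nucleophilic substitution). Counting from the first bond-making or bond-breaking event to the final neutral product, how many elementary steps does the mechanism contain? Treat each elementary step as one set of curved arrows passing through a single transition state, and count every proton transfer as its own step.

3

Step 1: The C–Br bond breaks with both electrons going to the bromide; Br⁻ leaves and a secondary carbocation remains.
(No 1,2-shift: no single shift to an adjacent carbon would give a more stable cation.)
Step 2: CH3CH2OH donates an oxygen lone pair into the empty p orbital of the cation, giving a protonated ether (an oxonium ion).
Step 3: A second solvent molecule removes the proton on oxygen, giving the neutral ether product.
Total: 3 elementary steps.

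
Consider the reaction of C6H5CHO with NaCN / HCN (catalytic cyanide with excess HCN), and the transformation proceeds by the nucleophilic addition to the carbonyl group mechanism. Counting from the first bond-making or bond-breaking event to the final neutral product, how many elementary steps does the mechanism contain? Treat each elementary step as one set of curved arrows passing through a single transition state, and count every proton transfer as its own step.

2

Step 1: Nucleophilic addition: CN⁻ adds to the carbonyl carbon, pushing the π(C=O) electron pair onto oxygen and giving a tetrahedral alkoxide.
Step 2: Proton transfer from HCN to the alkoxide furnishes a cyanohydrin (and releases another CN⁻ to continue the reaction).
Total: 2 elementary steps.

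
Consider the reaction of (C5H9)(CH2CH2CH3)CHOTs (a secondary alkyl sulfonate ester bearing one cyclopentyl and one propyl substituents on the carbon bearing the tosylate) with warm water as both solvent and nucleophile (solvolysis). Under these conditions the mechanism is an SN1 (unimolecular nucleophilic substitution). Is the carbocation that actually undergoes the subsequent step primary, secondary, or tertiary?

Step 1: Unassisted departure of TsO⁻ (taking the C–O bonding pair) generates a secondary carbocation.
Step 2: Carbocation rearrangement: a 1,2-hydride shift from the adjacent cyclopentyl carbon converts the initially-formed secondary cation into the more stable tertiary cation.
The cation rearranges from secondary to tertiary via a 1,2-hydride shift from the adjacent cyclopentyl carbon; the tertiary cation is what reacts next.

tertiary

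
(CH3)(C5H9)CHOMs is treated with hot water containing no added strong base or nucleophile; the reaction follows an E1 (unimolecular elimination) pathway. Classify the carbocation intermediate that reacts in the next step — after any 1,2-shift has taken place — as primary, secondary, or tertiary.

Step 1: Ionisation: the C–O σ-bond cleaves heterolytically; both bonding electrons depart with MsO⁻, leaving a secondary carbocation at the α-carbon.
Step 2: Carbocation rearrangement: a 1,2-hydride shift from the adjacent cyclopentyl carbon converts the initially-formed secondary cation into the more stable tertiary cation.
The cation rearranges from secondary to tertiary via a 1,2-hydride shift from the adjacent cyclopentyl carbon; the tertiary cation is what reacts next.

tertiary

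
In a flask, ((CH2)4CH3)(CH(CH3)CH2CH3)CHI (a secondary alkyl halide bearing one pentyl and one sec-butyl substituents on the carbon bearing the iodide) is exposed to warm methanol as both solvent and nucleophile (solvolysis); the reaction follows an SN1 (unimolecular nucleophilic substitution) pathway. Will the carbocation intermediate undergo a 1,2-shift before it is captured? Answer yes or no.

yes

The first-formed carbocation is secondary.
The adjacent sec-butyl carbon already bears 2 other carbon substituents and has a hydrogen to migrate; after a 1,2-hydride shift from that carbon the positive charge sits on a tertiary centre.
Tertiary is more stable than secondary, so the shift occurs.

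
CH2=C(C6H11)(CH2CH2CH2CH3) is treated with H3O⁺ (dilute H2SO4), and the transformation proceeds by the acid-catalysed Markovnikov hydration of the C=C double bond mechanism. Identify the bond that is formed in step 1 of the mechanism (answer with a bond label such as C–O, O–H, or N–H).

Step 1: The π electrons of the C=C bond attack a proton of H3O⁺; Markovnikov addition places the new C–H on the less-substituted alkene carbon, so the positive charge ends up on the more-substituted carbon — a tertiary carbocation. H2O is released.
The bond formed in this step is the C–H bond.

C–H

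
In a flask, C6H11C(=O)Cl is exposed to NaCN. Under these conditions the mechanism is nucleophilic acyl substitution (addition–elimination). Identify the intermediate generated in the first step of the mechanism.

tetrahedral intermediate

Step 1: Nucleophilic addition of CN⁻ to the acyl carbon breaks the π(C=O) bond and yields a tetrahedral, anionic intermediate.
After step 1 the species present is a tetrahedral intermediate.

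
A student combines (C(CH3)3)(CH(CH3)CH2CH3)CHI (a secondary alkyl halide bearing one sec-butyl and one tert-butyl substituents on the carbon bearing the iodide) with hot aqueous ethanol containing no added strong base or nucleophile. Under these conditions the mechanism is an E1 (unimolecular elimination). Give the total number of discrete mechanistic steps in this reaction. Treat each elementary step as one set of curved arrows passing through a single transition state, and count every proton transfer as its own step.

Step 1: Ionisation: the C–I σ-bond cleaves heterolytically; both bonding electrons depart with I⁻, leaving a secondary carbocation at the α-carbon.
Step 2: Carbocation rearrangement: a 1,2-hydride shift from the adjacent sec-butyl carbon converts the initially-formed secondary cation into the more stable tertiary cation.
Step 3: A water (or ethanol) molecule (solvent) deprotonates a β-carbon; as the C–H bond breaks, those electrons form the new alkene π bond.
Total: 3 elementary steps.

3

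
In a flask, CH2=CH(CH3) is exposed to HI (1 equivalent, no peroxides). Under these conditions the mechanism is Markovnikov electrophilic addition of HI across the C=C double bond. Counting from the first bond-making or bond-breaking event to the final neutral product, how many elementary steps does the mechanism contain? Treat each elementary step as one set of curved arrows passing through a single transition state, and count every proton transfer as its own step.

Step 1: Electrophilic addition begins with the π(C=C) electrons forming a bond to the proton of HI. Following Markovnikov's rule, the resulting cation is secondary. The H–I bond breaks heterolytically, releasing I⁻.
(No 1,2-shift: no single shift to an adjacent carbon would give a more stable cation.)
Step 2: The I⁻ anion donates a lone pair to the carbocation, forming the new C–I σ-bond and giving the neutral alkyl halide.
Total: 2 elementary steps.

2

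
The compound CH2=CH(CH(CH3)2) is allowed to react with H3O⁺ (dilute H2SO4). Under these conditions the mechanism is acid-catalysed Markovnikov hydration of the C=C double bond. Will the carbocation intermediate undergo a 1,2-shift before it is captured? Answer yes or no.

yes

The first-formed carbocation is secondary.
The adjacent isopropyl carbon already bears 2 other carbon substituents and has a hydrogen to migrate; after a 1,2-hydride shift from that carbon the positive charge sits on a tertiary centre.
Tertiary is more stable than secondary, so the shift occurs.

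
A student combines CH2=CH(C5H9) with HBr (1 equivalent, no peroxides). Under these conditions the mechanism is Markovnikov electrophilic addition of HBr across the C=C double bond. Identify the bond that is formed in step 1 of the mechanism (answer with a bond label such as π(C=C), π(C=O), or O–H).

Step 1: Protonation of the alkene by HBr: the π bond acts as the nucleophile and picks up H⁺, giving the more stable (Markovnikov) secondary carbocation. The H–Br bond breaks heterolytically, releasing Br⁻.
The bond formed in this step is the C–H bond.

C–H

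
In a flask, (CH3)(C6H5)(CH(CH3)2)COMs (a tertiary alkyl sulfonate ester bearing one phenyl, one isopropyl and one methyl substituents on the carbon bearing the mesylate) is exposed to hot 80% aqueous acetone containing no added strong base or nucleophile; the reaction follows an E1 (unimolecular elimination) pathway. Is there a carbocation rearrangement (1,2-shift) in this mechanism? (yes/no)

The first-formed carbocation is tertiary.
No single 1,2-shift to an adjacent carbon would produce a more-substituted cation than the one already present, so no rearrangement occurs.

no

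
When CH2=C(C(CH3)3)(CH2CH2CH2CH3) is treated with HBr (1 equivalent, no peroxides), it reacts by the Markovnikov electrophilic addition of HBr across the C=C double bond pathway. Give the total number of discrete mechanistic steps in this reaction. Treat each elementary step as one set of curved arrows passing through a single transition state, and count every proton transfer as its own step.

2

Step 1: The π electrons of the C=C bond attack a proton of HBr; Markovnikov addition places the new C–H on the less-substituted alkene carbon, so the positive charge ends up on the more-substituted carbon — a tertiary carbocation. The H–Br bond breaks heterolytically, releasing Br⁻.
(No 1,2-shift: no single shift to an adjacent carbon would give a more stable cation.)
Step 2: Nucleophilic attack by Br⁻ on the carbocation completes the addition, giving R–Br.
Total: 2 elementary steps.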